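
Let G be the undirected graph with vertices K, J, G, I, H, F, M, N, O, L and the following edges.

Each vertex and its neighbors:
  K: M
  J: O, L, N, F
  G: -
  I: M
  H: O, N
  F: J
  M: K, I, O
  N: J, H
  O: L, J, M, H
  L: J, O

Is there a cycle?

DFS, tracking each vertex's parent; an edge to a visited non-parent vertex closes a cycle.
Start from F:
visit F (parent –)
  visit J (parent F)
    visit O (parent J)
      visit L (parent O)
        L–J: J visited and ≠ parent → cycle
Cycle: J – O – L – J.

Yes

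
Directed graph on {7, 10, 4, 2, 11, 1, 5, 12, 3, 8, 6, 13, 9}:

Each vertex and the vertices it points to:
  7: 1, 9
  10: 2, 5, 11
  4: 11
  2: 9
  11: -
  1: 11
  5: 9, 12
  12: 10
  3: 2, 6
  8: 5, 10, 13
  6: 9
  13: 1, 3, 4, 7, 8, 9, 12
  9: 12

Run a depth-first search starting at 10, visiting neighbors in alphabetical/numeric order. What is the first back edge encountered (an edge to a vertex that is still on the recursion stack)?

12->10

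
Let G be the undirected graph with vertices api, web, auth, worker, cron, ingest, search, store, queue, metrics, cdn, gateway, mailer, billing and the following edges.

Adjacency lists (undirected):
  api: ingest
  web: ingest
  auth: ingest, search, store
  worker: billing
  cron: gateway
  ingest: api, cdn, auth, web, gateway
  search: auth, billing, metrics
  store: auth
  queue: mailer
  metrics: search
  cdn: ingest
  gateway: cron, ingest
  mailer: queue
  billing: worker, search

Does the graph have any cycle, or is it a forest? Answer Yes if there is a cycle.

No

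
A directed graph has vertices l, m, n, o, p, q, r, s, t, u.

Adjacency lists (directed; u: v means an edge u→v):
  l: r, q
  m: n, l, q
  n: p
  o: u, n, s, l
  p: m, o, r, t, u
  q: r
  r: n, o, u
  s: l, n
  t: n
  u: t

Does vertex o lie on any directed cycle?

Yes

o is on a cycle iff o can reach itself via ≥1 edge.
o → n → p → o — yes.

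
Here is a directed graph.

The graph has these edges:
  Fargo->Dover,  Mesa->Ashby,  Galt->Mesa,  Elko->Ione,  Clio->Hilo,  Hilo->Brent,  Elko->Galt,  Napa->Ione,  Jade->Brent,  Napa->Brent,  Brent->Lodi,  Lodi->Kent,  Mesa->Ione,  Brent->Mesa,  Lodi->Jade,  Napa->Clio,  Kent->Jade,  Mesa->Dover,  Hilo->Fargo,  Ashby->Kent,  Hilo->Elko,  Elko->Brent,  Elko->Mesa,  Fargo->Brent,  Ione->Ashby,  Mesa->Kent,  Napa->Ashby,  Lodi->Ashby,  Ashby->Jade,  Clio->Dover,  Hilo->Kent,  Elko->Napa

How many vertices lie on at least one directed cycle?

A vertex is on a directed cycle iff it belongs to a strongly connected component of size ≥ 2 (or has a self-loop).
The vertices on cycles are {Clio, Elko, Hilo, Ione, Jade, Kent, Lodi, Mesa, Napa, Ashby, Brent} — 11 in total.

11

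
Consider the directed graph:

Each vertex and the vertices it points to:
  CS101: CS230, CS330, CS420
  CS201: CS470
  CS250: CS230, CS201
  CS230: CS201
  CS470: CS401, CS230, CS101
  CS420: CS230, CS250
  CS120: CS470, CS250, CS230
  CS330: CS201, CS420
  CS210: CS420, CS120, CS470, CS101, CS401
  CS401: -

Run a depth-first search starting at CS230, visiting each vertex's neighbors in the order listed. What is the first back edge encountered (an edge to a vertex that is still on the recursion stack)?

DFS from CS230 (visiting each vertex's neighbors in the order listed); mark gray on enter, black on exit:
CS230 gray
  CS201 gray
    CS470 gray
      CS401 gray
      CS401 black
      CS470→CS230: CS230 is gray → back edge
First back edge: CS470 → CS230.

CS470→CS230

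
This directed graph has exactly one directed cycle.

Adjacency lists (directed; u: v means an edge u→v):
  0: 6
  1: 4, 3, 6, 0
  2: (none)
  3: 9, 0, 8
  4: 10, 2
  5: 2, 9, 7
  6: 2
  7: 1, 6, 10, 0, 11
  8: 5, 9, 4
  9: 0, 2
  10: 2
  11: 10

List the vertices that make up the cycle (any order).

DFS with gray/black marking from 5:
5 gray
  2 gray
  2 black
  9 gray
    0 gray
      6 gray
        6→2: 2 black — skip
      6 black
    0 black
    9→2: 2 black — skip
  9 black
  7 gray
    1 gray
      4 gray
        10 gray
          10→2: 2 black — skip
        10 black
        4→2: 2 black — skip
      4 black
      3 gray
        3→9: 9 black — skip
        3→0: 0 black — skip
        8 gray
          8→5: 5 is gray → back edge
Back edge closes the cycle 5 → 7 → 1 → 3 → 8 → 5; its vertices are {1, 3, 5, 7, 8}.

1, 3, 5, 7, 8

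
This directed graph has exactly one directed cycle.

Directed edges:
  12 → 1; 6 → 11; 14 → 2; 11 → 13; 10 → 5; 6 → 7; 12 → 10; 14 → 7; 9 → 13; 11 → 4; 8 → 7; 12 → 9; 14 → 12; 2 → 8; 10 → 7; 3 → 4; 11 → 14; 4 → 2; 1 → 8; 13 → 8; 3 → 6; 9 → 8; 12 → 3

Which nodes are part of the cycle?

DFS with gray/black marking from 12:
12 gray
  1 gray
    8 gray
      7 gray
      7 black
    8 black
  1 black
  3 gray
    4 gray
      2 gray
        2→8: 8 black — skip
      2 black
    4 black
    6 gray
      6→7: 7 black — skip
      11 gray
        14 gray
          14→7: 7 black — skip
          14→2: 2 black — skip
          14→12: 12 is gray → back edge
Back edge closes the cycle 12 → 3 → 6 → 11 → 14 → 12; its vertices are {3, 6, 11, 12, 14}.

3, 6, 11, 12, 14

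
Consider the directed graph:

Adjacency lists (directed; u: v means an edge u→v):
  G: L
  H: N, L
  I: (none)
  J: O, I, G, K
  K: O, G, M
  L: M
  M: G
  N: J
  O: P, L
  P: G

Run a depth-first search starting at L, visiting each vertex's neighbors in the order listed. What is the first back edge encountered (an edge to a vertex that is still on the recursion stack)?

DFS from L (visiting each vertex's neighbors in the order listed); mark gray on enter, black on exit:
L gray
  M gray
    G gray
      G→L: L is gray → back edge
First back edge: G → L.

G->L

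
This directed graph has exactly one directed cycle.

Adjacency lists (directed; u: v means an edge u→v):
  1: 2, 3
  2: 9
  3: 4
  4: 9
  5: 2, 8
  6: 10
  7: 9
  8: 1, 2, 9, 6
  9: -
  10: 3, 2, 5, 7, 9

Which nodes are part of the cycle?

DFS with gray/black marking from 8:
8 gray
  1 gray
    2 gray
      9 gray
      9 black
    2 black
    3 gray
      4 gray
        4→9: 9 black — skip
      4 black
    3 black
  1 black
  8→2: 2 black — skip
  8→9: 9 black — skip
  6 gray
    10 gray
      10→3: 3 black — skip
      10→2: 2 black — skip
      5 gray
        5→2: 2 black — skip
        5→8: 8 is gray → back edge
Back edge closes the cycle 8 → 6 → 10 → 5 → 8; its vertices are {5, 6, 8, 10}.

5, 6, 8, 10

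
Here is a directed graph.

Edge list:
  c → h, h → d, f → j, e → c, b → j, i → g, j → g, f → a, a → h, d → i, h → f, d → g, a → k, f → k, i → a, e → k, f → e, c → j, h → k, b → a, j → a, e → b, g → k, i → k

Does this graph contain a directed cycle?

DFS with white/gray/black marking, starting from h:
h gray
  d gray
    g gray
      k gray
      k black
    g black
    i gray
      i→g: g black — skip
      a gray
        a→h: h is gray → back edge
Back edge found, so a cycle exists: h → d → i → a → h.

Yes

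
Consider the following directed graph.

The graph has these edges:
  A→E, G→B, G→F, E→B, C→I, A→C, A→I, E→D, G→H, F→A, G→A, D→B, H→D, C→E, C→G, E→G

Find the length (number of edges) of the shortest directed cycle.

For each vertex v, BFS finds the shortest path from v back to v.
The shortest such closed walk is G → A → E → G, length 3.

3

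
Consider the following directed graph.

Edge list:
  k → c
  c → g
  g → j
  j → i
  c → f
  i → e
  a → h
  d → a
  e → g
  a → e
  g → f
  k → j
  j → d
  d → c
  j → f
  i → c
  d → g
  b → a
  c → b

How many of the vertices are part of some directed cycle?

8

A vertex is on a directed cycle iff it belongs to a strongly connected component of size ≥ 2 (or has a self-loop).
The vertices on cycles are {a, b, c, d, e, g, i, j} — 8 in total.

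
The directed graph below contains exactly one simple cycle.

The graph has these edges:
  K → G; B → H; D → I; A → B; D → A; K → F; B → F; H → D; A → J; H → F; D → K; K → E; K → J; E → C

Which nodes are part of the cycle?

DFS with gray/black marking from D:
D gray
  A gray
    B gray
      H gray
        F gray
        F black
        H→D: D is gray → back edge
Back edge closes the cycle D → A → B → H → D; its vertices are {A, B, D, H}.

A, B, D, H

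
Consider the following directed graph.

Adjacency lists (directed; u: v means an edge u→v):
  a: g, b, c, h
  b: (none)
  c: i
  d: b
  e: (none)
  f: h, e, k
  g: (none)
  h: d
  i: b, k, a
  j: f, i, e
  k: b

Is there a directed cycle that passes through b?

No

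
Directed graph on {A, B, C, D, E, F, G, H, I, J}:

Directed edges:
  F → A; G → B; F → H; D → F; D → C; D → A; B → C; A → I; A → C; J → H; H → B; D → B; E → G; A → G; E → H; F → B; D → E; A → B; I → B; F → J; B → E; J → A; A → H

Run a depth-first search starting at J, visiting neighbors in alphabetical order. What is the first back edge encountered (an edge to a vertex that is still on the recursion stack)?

G->B

DFS from J (visiting neighbors in alphabetical order); mark gray on enter, black on exit:
J gray
  A gray
    B gray
      C gray
      C black
      E gray
        G gray
          G→B: B is gray → back edge
First back edge: G → B.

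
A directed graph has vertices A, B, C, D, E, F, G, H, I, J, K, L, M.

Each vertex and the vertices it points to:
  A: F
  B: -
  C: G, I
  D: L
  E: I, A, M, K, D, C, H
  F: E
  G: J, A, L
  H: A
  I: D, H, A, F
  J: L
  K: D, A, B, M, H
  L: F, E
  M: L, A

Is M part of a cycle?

M is on a cycle iff M can reach itself via ≥1 edge.
M → L → E → M — yes.

Yes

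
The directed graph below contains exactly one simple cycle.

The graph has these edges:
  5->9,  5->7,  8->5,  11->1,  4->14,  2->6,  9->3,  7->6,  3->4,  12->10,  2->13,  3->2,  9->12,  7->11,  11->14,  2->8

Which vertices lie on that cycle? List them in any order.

2, 3, 5, 8, 9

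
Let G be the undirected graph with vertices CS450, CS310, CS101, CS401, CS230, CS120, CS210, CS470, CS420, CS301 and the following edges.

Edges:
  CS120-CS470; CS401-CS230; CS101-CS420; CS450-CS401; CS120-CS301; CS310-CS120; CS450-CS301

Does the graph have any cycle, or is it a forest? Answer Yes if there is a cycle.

No

DFS, tracking each vertex's parent; an edge to a visited non-parent vertex closes a cycle.
Start from CS310:
visit CS310 (parent –)
  visit CS120 (parent CS310)
    visit CS301 (parent CS120)
      visit CS450 (parent CS301)
        visit CS401 (parent CS450)
          CS401–CS450: parent, skip
          visit CS230 (parent CS401)
            CS230–CS401: parent, skip
        CS450–CS301: parent, skip
      CS301–CS120: parent, skip
    visit CS470 (parent CS120)
      CS470–CS120: parent, skip
    CS120–CS310: parent, skip
visit CS101 (parent –)
  visit CS420 (parent CS101)
    CS420–CS101: parent, skip
visit CS210 (parent –)
No non-parent visited neighbor found — the graph is a forest.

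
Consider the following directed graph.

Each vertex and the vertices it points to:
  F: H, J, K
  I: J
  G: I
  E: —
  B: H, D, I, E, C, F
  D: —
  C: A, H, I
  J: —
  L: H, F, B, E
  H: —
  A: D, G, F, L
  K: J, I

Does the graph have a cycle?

DFS with white/gray/black marking, starting from C:
C gray
  A gray
    D gray
    D black
    G gray
      I gray
        J gray
        J black
      I black
    G black
    F gray
      H gray
      H black
      F→J: J black — skip
      K gray
        K→J: J black — skip
        K→I: I black — skip
      K black
    F black
    L gray
      L→H: H black — skip
      L→F: F black — skip
      B gray
        B→H: H black — skip
        B→D: D black — skip
        B→I: I black — skip
        E gray
        E black
        B→C: C is gray → back edge
Back edge found, so a cycle exists: C → A → L → B → C.

Yes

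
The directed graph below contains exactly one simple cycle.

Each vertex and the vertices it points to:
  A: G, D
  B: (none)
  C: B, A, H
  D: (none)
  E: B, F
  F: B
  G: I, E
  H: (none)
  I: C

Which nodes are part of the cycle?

A, C, G, I

DFS with gray/black marking from A:
A gray
  G gray
    I gray
      C gray
        B gray
        B black
        C→A: A is gray → back edge
Back edge closes the cycle A → G → I → C → A; its vertices are {A, C, G, I}.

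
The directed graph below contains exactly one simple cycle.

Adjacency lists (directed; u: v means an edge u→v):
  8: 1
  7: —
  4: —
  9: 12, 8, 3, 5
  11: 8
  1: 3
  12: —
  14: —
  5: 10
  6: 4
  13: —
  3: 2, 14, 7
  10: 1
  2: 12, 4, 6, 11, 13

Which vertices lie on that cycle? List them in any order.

DFS with gray/black marking from 3:
3 gray
  2 gray
    12 gray
    12 black
    4 gray
    4 black
    6 gray
      6→4: 4 black — skip
    6 black
    11 gray
      8 gray
        1 gray
          1→3: 3 is gray → back edge
Back edge closes the cycle 3 → 2 → 11 → 8 → 1 → 3; its vertices are {1, 2, 3, 8, 11}.

1, 2, 3, 8, 11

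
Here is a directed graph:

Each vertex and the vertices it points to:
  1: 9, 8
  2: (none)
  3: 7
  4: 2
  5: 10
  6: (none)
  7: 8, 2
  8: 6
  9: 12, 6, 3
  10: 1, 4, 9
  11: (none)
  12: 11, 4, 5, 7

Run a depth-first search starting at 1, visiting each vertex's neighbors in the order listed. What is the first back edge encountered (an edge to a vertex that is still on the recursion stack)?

DFS from 1 (visiting each vertex's neighbors in the order listed); mark gray on enter, black on exit:
1 gray
  9 gray
    12 gray
      11 gray
      11 black
      4 gray
        2 gray
        2 black
      4 black
      5 gray
        10 gray
          10→1: 1 is gray → back edge
First back edge: 10 → 1.

10→1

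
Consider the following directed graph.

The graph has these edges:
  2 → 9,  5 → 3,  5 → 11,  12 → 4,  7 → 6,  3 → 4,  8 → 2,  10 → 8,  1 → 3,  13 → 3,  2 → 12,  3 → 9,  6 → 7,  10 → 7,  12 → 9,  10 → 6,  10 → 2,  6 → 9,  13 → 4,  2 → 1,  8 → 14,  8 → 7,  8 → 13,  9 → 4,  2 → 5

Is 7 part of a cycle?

7 is on a cycle iff 7 can reach itself via ≥1 edge.
7 → 6 → 7 — yes.

Yes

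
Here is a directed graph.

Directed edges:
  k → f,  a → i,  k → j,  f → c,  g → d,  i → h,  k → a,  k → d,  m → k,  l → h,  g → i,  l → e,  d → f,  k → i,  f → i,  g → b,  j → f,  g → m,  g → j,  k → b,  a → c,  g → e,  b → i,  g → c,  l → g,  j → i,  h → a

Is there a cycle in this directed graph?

Yes

DFS with white/gray/black marking, starting from a:
a gray
  c gray
  c black
  i gray
    h gray
      h→a: a is gray → back edge
Back edge found, so a cycle exists: a → i → h → a.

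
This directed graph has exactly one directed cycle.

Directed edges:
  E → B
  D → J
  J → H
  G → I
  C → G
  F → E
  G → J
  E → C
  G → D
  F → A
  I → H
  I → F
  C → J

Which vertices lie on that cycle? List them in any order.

C, E, F, G, I

DFS with gray/black marking from F:
F gray
  A gray
  A black
  E gray
    C gray
      J gray
        H gray
        H black
      J black
      G gray
        G→J: J black — skip
        I gray
          I→H: H black — skip
          I→F: F is gray → back edge
Back edge closes the cycle F → E → C → G → I → F; its vertices are {C, E, F, G, I}.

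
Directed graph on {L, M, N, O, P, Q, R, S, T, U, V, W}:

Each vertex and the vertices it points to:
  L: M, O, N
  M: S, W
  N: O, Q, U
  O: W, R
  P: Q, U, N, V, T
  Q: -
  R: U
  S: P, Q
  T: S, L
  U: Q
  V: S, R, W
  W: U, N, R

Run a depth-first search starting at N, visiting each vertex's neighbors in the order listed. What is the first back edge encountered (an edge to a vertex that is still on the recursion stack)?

W->N

DFS from N (visiting each vertex's neighbors in the order listed); mark gray on enter, black on exit:
N gray
  O gray
    W gray
      U gray
        Q gray
        Q black
      U black
      W→N: N is gray → back edge
First back edge: W → N.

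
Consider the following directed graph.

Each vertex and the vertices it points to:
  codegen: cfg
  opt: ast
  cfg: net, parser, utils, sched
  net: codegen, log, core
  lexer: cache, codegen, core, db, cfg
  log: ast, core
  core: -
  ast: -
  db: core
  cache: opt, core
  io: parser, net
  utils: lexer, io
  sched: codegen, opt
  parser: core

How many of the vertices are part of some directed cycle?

A vertex is on a directed cycle iff it belongs to a strongly connected component of size ≥ 2 (or has a self-loop).
The vertices on cycles are {io, cfg, net, lexer, sched, utils, codegen} — 7 in total.

7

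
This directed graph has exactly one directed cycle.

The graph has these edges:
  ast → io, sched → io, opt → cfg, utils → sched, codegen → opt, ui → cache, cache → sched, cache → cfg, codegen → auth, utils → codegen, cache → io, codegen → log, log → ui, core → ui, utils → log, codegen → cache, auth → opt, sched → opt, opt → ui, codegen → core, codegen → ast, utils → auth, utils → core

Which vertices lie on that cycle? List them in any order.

ui, opt, cache, sched

DFS with gray/black marking from cache:
cache gray
  sched gray
    io gray
    io black
    opt gray
      ui gray
        ui→cache: cache is gray → back edge
Back edge closes the cycle cache → sched → opt → ui → cache; its vertices are {ui, opt, cache, sched}.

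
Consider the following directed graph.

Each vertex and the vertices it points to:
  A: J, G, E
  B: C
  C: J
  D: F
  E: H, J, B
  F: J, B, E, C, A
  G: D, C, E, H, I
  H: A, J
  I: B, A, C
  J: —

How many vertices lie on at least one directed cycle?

7

A vertex is on a directed cycle iff it belongs to a strongly connected component of size ≥ 2 (or has a self-loop).
The vertices on cycles are {A, D, E, F, G, H, I} — 7 in total.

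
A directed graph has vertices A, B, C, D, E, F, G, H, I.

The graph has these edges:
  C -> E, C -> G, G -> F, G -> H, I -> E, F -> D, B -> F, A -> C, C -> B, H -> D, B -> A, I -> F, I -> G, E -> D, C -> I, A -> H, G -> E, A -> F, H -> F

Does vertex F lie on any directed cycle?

No

F lies on a cycle iff there is a path from F back to itself.
Exploring from F, it never reaches itself; equivalently, its strongly connected component is a singleton.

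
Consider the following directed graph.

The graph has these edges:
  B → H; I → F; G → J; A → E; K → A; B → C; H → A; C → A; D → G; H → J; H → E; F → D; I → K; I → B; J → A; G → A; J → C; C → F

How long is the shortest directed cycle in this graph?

For each vertex v, BFS finds the shortest path from v back to v.
The shortest such closed walk is F → D → G → J → C → F, length 5.

5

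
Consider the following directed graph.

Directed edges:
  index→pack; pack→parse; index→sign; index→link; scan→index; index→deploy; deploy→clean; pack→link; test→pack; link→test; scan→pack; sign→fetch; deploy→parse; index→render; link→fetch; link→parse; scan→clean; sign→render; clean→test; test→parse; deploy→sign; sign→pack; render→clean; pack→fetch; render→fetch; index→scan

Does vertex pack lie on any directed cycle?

Yes

pack is on a cycle iff pack can reach itself via ≥1 edge.
pack → link → test → pack — yes.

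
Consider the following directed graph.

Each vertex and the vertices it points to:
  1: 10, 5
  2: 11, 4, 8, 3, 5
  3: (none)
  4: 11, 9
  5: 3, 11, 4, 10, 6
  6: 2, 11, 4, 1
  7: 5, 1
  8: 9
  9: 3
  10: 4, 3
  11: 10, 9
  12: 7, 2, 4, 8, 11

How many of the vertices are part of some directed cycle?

7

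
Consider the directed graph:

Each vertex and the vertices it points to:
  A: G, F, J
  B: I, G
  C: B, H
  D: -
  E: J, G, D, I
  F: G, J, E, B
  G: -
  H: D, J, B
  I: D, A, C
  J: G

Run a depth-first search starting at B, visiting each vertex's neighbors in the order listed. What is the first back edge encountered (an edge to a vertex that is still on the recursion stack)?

DFS from B (visiting each vertex's neighbors in the order listed); mark gray on enter, black on exit:
B gray
  I gray
    D gray
    D black
    A gray
      G gray
      G black
      F gray
        F→G: G black — skip
        J gray
          J→G: G black — skip
        J black
        E gray
          E→J: J black — skip
          E→G: G black — skip
          E→D: D black — skip
          E→I: I is gray → back edge
First back edge: E → I.

E->I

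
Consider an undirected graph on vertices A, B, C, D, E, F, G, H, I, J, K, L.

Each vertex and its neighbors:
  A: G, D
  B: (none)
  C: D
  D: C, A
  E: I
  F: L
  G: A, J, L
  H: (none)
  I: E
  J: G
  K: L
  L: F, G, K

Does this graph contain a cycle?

No

DFS, tracking each vertex's parent; an edge to a visited non-parent vertex closes a cycle.
Start from D:
visit D (parent –)
  visit C (parent D)
    C–D: parent, skip
  visit A (parent D)
    visit G (parent A)
      G–A: parent, skip
      visit J (parent G)
        J–G: parent, skip
      visit L (parent G)
        visit F (parent L)
          F–L: parent, skip
        L–G: parent, skip
        visit K (parent L)
          K–L: parent, skip
    A–D: parent, skip
visit B (parent –)
visit E (parent –)
  visit I (parent E)
    I–E: parent, skip
visit H (parent –)
No non-parent visited neighbor found — the graph is a forest.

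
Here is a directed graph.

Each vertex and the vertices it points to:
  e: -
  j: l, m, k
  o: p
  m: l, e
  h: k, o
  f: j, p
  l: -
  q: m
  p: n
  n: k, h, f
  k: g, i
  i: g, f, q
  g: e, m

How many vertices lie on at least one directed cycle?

A vertex is on a directed cycle iff it belongs to a strongly connected component of size ≥ 2 (or has a self-loop).
The vertices on cycles are {f, h, i, j, k, n, o, p} — 8 in total.

8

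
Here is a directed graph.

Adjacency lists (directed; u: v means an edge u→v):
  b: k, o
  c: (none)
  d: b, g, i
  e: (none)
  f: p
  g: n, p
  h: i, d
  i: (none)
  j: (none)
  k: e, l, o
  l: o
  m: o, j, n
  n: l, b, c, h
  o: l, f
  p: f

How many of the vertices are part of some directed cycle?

A vertex is on a directed cycle iff it belongs to a strongly connected component of size ≥ 2 (or has a self-loop).
The vertices on cycles are {d, f, g, h, l, n, o, p} — 8 in total.

8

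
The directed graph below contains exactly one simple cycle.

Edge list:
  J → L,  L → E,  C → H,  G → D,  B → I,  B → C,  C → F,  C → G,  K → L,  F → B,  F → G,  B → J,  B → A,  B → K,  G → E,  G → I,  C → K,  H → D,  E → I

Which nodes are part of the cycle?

DFS with gray/black marking from F:
F gray
  G gray
    E gray
      I gray
      I black
    E black
    G→I: I black — skip
    D gray
    D black
  G black
  B gray
    A gray
    A black
    C gray
      C→G: G black — skip
      H gray
        H→D: D black — skip
      H black
      C→F: F is gray → back edge
Back edge closes the cycle F → B → C → F; its vertices are {B, C, F}.

B, C, F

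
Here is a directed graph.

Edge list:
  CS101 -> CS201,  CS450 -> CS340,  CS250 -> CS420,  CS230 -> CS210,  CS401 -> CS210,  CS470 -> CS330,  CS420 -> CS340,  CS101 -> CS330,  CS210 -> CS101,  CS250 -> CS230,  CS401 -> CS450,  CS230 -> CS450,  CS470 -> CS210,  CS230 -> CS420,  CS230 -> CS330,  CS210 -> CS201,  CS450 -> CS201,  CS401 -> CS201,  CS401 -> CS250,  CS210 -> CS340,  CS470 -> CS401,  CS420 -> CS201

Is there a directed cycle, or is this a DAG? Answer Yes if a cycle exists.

No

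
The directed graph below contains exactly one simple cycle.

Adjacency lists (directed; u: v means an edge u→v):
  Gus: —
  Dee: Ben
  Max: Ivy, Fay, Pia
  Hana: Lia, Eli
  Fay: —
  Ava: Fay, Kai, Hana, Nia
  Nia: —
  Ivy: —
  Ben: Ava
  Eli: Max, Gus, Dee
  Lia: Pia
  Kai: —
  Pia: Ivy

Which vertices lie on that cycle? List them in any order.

Ava, Ben, Dee, Eli, Hana

DFS with gray/black marking from Ben:
Ben gray
  Ava gray
    Fay gray
    Fay black
    Kai gray
    Kai black
    Hana gray
      Lia gray
        Pia gray
          Ivy gray
          Ivy black
        Pia black
      Lia black
      Eli gray
        Max gray
          Max→Ivy: Ivy black — skip
          Max→Fay: Fay black — skip
          Max→Pia: Pia black — skip
        Max black
        Gus gray
        Gus black
        Dee gray
          Dee→Ben: Ben is gray → back edge
Back edge closes the cycle Ben → Ava → Hana → Eli → Dee → Ben; its vertices are {Ava, Ben, Dee, Eli, Hana}.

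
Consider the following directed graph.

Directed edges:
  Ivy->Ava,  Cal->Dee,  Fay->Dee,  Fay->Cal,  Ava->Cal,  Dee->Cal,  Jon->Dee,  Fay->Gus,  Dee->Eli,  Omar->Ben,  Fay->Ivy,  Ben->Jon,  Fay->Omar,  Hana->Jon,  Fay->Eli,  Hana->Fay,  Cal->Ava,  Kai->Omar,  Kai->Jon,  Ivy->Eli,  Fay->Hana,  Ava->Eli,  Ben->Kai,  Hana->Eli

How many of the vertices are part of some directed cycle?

8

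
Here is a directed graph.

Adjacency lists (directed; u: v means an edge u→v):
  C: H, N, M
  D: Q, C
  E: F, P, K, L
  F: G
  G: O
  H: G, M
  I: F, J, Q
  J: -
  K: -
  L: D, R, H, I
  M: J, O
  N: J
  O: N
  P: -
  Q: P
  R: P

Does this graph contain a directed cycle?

No

DFS with white/gray/black marking, starting from C:
C gray
  H gray
    G gray
      O gray
        N gray
          J gray
          J black
        N black
      O black
    G black
    M gray
      M→J: J black — skip
      M→O: O black — skip
    M black
  H black
  C→N: N black — skip
  C→M: M black — skip
C black
D gray
  Q gray
    P gray
    P black
  Q black
  D→C: C black — skip
D black
E gray
  F gray
    F→G: G black — skip
  F black
  E→P: P black — skip
  K gray
  K black
  L gray
    L→D: D black — skip
    R gray
      R→P: P black — skip
    R black
    L→H: H black — skip
    I gray
      I→F: F black — skip
      I→J: J black — skip
      I→Q: Q black — skip
    I black
  L black
E black
Every edge goes to a white or black vertex — no back edge, so the graph is acyclic.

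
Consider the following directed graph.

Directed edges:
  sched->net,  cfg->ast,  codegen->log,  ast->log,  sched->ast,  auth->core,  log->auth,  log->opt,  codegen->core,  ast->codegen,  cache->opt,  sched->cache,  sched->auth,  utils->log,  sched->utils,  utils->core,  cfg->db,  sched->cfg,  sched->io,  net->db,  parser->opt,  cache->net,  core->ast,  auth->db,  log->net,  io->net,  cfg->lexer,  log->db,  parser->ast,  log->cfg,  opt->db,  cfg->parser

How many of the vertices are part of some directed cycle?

7

A vertex is on a directed cycle iff it belongs to a strongly connected component of size ≥ 2 (or has a self-loop).
The vertices on cycles are {ast, cfg, log, auth, core, parser, codegen} — 7 in total.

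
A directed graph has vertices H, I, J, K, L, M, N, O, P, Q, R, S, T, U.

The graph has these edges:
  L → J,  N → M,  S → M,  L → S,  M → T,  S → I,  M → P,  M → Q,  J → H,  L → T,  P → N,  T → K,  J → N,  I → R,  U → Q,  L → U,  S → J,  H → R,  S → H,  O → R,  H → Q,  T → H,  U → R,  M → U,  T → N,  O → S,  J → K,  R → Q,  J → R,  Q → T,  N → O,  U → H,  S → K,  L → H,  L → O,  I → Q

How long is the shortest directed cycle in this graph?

For each vertex v, BFS finds the shortest path from v back to v.
The shortest such closed walk is M → T → N → M, length 3.

3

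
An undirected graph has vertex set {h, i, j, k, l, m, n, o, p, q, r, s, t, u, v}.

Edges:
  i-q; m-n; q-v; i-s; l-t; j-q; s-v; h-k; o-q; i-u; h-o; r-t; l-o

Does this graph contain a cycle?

Yes

DFS, tracking each vertex's parent; an edge to a visited non-parent vertex closes a cycle.
Start from v:
visit v (parent –)
  visit q (parent v)
    visit o (parent q)
      o–q: parent, skip
      visit l (parent o)
        visit t (parent l)
          t–l: parent, skip
          visit r (parent t)
            r–t: parent, skip
        l–o: parent, skip
      visit h (parent o)
        h–o: parent, skip
        visit k (parent h)
          k–h: parent, skip
    visit i (parent q)
      visit u (parent i)
        u–i: parent, skip
      visit s (parent i)
        s–i: parent, skip
        s–v: v visited and ≠ parent → cycle
Cycle: v – q – i – s – v.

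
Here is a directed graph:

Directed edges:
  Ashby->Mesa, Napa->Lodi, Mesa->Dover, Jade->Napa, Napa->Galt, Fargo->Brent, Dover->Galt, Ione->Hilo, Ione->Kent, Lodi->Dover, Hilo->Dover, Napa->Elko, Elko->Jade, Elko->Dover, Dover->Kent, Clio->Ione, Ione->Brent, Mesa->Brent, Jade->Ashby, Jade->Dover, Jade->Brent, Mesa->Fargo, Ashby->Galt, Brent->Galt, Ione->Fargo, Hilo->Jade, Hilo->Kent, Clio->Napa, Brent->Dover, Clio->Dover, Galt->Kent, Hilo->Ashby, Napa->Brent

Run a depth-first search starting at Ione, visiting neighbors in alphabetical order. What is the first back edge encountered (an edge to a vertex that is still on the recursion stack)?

Elko→Jade

DFS from Ione (visiting neighbors in alphabetical order); mark gray on enter, black on exit:
Ione gray
  Brent gray
    Dover gray
      Galt gray
        Kent gray
        Kent black
      Galt black
      Dover→Kent: Kent black — skip
    Dover black
    Brent→Galt: Galt black — skip
  Brent black
  Fargo gray
    Fargo→Brent: Brent black — skip
  Fargo black
  Hilo gray
    Ashby gray
      Ashby→Galt: Galt black — skip
      Mesa gray
        Mesa→Brent: Brent black — skip
        Mesa→Dover: Dover black — skip
        Mesa→Fargo: Fargo black — skip
      Mesa black
    Ashby black
    Hilo→Dover: Dover black — skip
    Jade gray
      Jade→Ashby: Ashby black — skip
      Jade→Brent: Brent black — skip
      Jade→Dover: Dover black — skip
      Napa gray
        Napa→Brent: Brent black — skip
        Elko gray
          Elko→Dover: Dover black — skip
          Elko→Jade: Jade is gray → back edge
First back edge: Elko → Jade.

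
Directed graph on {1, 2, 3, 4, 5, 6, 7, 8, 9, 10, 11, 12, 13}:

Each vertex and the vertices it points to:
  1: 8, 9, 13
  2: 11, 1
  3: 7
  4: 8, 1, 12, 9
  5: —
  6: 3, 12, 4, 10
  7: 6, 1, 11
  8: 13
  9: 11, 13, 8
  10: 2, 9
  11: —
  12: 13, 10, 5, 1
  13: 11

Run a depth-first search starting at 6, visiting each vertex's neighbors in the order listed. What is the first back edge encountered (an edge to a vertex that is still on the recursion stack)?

7→6

DFS from 6 (visiting each vertex's neighbors in the order listed); mark gray on enter, black on exit:
6 gray
  3 gray
    7 gray
      7→6: 6 is gray → back edge
First back edge: 7 → 6.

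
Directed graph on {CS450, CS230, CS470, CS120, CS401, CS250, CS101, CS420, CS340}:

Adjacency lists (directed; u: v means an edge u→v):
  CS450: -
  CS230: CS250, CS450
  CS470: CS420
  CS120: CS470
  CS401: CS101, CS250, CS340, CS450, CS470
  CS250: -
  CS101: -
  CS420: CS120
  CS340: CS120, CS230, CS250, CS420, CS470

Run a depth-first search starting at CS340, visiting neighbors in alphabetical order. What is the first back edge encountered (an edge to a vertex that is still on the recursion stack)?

CS420->CS120

DFS from CS340 (visiting neighbors in alphabetical order); mark gray on enter, black on exit:
CS340 gray
  CS120 gray
    CS470 gray
      CS420 gray
        CS420→CS120: CS120 is gray → back edge
First back edge: CS420 → CS120.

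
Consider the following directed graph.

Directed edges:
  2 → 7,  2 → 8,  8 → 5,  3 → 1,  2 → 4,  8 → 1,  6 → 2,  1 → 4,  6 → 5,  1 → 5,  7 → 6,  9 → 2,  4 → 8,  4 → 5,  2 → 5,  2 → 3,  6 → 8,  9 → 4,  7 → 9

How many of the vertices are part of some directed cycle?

7

A vertex is on a directed cycle iff it belongs to a strongly connected component of size ≥ 2 (or has a self-loop).
The vertices on cycles are {1, 2, 4, 6, 7, 8, 9} — 7 in total.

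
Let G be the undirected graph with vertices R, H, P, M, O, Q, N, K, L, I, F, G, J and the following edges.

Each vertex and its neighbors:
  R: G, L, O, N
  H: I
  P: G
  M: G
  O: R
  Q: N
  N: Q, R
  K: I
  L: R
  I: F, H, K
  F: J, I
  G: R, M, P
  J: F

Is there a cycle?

No

DFS, tracking each vertex's parent; an edge to a visited non-parent vertex closes a cycle.
Start from M:
visit M (parent –)
  visit G (parent M)
    visit R (parent G)
      R–G: parent, skip
      visit L (parent R)
        L–R: parent, skip
      visit O (parent R)
        O–R: parent, skip
      visit N (parent R)
        visit Q (parent N)
          Q–N: parent, skip
        N–R: parent, skip
    G–M: parent, skip
    visit P (parent G)
      P–G: parent, skip
visit H (parent –)
  visit I (parent H)
    visit F (parent I)
      visit J (parent F)
        J–F: parent, skip
      F–I: parent, skip
    I–H: parent, skip
    visit K (parent I)
      K–I: parent, skip
No non-parent visited neighbor found — the graph is a forest.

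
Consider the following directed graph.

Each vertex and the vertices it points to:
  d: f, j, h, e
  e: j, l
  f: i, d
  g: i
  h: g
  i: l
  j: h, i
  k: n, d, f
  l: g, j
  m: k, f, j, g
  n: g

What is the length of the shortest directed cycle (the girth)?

2

For each vertex v, BFS finds the shortest path from v back to v.
The shortest such closed walk is f → d → f, length 2.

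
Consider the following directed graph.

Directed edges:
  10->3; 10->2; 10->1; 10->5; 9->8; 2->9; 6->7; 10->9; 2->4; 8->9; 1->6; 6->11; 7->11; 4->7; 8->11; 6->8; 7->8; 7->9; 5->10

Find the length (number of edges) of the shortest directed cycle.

2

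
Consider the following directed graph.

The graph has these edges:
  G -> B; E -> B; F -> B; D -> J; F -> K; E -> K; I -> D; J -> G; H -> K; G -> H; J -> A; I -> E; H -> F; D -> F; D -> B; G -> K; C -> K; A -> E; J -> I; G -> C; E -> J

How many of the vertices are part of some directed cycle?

5

A vertex is on a directed cycle iff it belongs to a strongly connected component of size ≥ 2 (or has a self-loop).
The vertices on cycles are {A, D, E, I, J} — 5 in total.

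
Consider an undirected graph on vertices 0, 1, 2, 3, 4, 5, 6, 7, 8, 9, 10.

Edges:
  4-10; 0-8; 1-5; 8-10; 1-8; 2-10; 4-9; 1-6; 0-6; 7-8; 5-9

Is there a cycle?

DFS, tracking each vertex's parent; an edge to a visited non-parent vertex closes a cycle.
Start from 5:
visit 5 (parent –)
  visit 9 (parent 5)
    9–5: parent, skip
    visit 4 (parent 9)
      visit 10 (parent 4)
        visit 8 (parent 10)
          8–10: parent, skip
          visit 7 (parent 8)
            7–8: parent, skip
          visit 0 (parent 8)
            visit 6 (parent 0)
              6–0: parent, skip
              visit 1 (parent 6)
                1–5: 5 visited and ≠ parent → cycle
Cycle: 5 – 9 – 4 – 10 – 8 – 0 – 6 – 1 – 5.

Yes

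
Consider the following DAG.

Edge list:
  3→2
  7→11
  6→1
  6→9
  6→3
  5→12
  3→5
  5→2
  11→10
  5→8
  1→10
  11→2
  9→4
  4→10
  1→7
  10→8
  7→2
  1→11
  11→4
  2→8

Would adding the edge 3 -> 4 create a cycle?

Adding 3→4 creates a cycle iff 4 can already reach 3.
Explore from 4: no path reaches 3. The graph stays acyclic.

No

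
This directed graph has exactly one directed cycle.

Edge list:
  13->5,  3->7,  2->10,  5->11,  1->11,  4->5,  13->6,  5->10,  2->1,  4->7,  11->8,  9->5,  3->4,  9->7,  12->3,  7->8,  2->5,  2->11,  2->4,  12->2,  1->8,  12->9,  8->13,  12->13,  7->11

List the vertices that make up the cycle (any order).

DFS with gray/black marking from 13:
13 gray
  6 gray
  6 black
  5 gray
    10 gray
    10 black
    11 gray
      8 gray
        8→13: 13 is gray → back edge
Back edge closes the cycle 13 → 5 → 11 → 8 → 13; its vertices are {5, 8, 11, 13}.

5, 8, 11, 13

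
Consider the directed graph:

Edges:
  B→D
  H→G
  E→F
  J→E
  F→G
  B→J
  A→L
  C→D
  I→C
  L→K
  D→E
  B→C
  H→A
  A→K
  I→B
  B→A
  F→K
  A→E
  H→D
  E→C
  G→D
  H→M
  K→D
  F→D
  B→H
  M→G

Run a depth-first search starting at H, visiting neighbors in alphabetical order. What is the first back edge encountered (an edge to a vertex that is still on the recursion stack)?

D->E

DFS from H (visiting neighbors in alphabetical order); mark gray on enter, black on exit:
H gray
  A gray
    E gray
      C gray
        D gray
          D→E: E is gray → back edge
First back edge: D → E.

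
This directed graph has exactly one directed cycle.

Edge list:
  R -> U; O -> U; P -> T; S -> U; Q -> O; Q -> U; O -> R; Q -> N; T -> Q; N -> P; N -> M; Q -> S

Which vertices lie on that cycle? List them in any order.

N, P, Q, T

DFS with gray/black marking from T:
T gray
  Q gray
    N gray
      M gray
      M black
      P gray
        P→T: T is gray → back edge
Back edge closes the cycle T → Q → N → P → T; its vertices are {N, P, Q, T}.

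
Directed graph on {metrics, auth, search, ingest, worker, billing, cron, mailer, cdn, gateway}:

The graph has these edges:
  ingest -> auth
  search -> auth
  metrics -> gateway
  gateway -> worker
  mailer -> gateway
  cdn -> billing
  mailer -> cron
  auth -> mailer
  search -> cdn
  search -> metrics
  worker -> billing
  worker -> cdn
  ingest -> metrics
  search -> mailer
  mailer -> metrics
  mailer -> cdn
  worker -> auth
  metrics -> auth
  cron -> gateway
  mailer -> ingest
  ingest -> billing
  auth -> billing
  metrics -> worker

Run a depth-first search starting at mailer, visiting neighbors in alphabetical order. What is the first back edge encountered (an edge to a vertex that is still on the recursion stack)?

auth→mailer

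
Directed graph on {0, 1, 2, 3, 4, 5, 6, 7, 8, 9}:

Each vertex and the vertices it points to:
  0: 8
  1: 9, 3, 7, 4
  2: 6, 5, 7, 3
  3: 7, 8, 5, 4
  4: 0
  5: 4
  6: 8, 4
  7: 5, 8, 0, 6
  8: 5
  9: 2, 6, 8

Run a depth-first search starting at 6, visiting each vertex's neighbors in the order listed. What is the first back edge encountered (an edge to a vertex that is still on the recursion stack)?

DFS from 6 (visiting each vertex's neighbors in the order listed); mark gray on enter, black on exit:
6 gray
  8 gray
    5 gray
      4 gray
        0 gray
          0→8: 8 is gray → back edge
First back edge: 0 → 8.

0→8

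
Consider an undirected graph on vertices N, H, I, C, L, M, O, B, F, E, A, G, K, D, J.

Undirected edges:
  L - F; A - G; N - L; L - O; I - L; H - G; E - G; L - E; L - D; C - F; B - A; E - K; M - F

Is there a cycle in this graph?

No

DFS, tracking each vertex's parent; an edge to a visited non-parent vertex closes a cycle.
Start from I:
visit I (parent –)
  visit L (parent I)
    L–I: parent, skip
    visit F (parent L)
      F–L: parent, skip
      visit C (parent F)
        C–F: parent, skip
      visit M (parent F)
        M–F: parent, skip
    visit D (parent L)
      D–L: parent, skip
    visit N (parent L)
      N–L: parent, skip
    visit E (parent L)
      visit G (parent E)
        visit A (parent G)
          visit B (parent A)
            B–A: parent, skip
          A–G: parent, skip
        G–E: parent, skip
        visit H (parent G)
          H–G: parent, skip
      visit K (parent E)
        K–E: parent, skip
      E–L: parent, skip
    visit O (parent L)
      O–L: parent, skip
visit J (parent –)
No non-parent visited neighbor found — the graph is a forest.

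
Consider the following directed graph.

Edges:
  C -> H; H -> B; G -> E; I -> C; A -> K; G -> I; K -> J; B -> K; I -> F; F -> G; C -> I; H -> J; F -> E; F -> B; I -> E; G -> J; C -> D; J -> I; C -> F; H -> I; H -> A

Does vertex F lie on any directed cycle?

F is on a cycle iff F can reach itself via ≥1 edge.
F → G → I → F — yes.

Yes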